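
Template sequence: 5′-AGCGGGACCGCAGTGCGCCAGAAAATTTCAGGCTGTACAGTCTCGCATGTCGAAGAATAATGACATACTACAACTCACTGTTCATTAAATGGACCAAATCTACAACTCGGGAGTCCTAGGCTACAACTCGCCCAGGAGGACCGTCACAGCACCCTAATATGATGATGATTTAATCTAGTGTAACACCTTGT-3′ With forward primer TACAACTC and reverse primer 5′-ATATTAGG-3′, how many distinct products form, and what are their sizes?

Three products: 92 bp, 60 bp, 39 bp

The forward primer TACAACTC matches the top strand at positions 69–76, 101–108, 122–129.
The reverse primer's reverse complement is CCTAATAT, matching at positions 153–160.
Each forward site pairs with the reverse site to give a product ending at position 160: sizes 92, 60, 39 bp.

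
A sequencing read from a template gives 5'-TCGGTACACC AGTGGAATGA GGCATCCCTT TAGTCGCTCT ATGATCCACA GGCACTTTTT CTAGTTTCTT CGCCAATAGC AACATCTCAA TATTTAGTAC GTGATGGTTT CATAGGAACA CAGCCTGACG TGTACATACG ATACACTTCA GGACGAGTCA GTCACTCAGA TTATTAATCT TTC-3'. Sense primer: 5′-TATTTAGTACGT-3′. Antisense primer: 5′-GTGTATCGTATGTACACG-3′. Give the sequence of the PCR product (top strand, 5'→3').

5'-TATTTAGTACGTGATGGTTTCATAGGAACACAGCCTGACGTGTACATACGATACAC-3'

The forward primer matches the template at positions 91–102.
Taking the reverse complement of GTGTATCGTATGTACACG gives CGTGTACATACGATACAC, found at positions 129–146 on the template; the primer anneals here to the top strand with its 3' end pointing upstream.
The product is the template from position 91 through 146 (56 bp).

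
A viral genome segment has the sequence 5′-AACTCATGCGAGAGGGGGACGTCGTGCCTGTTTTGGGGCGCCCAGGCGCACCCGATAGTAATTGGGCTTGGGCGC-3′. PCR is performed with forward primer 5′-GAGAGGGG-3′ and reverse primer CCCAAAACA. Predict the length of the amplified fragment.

28 bp

Forward primer GAGAGGGG is found on the top strand at positions 10–17.
Reverse complement of the reverse primer: TGTTTTGGG. This occurs on the top strand at positions 29–37.
The product runs from position 10 to position 37, so its length is 37 − 10 + 1 = 28 bp.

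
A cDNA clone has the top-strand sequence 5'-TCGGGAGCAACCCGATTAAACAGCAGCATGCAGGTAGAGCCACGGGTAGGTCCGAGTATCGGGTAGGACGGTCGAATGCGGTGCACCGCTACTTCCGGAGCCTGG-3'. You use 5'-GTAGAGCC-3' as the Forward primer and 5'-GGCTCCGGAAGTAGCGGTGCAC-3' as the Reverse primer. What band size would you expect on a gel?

69 bp

Forward primer GTAGAGCC is found on the top strand at positions 34–41.
Taking the reverse complement of GGCTCCGGAAGTAGCGGTGCAC gives GTGCACCGCTACTTCCGGAGCC, found at positions 81–102 on the template; the primer anneals here to the top strand with its 3' end pointing upstream.
Product length = (reverse-primer end) − (forward-primer start) + 1 = 102 − 34 + 1 = 69 bp.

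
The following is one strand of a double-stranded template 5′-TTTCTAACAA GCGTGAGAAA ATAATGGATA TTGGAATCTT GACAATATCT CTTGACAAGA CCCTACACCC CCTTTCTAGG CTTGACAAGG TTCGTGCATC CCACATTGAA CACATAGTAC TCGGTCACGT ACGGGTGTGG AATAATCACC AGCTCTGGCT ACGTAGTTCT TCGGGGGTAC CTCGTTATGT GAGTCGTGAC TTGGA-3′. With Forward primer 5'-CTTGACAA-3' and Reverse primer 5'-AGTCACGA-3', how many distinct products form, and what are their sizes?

The forward primer CTTGACAA matches the top strand at positions 38–45, 51–58, 81–88.
The reverse primer's reverse complement is TCGTGACT, matching at positions 194–201.
Each forward site pairs with the reverse site to give a product ending at position 201: sizes 164, 151, 121 bp.

Three products: 164 bp, 151 bp, 121 bp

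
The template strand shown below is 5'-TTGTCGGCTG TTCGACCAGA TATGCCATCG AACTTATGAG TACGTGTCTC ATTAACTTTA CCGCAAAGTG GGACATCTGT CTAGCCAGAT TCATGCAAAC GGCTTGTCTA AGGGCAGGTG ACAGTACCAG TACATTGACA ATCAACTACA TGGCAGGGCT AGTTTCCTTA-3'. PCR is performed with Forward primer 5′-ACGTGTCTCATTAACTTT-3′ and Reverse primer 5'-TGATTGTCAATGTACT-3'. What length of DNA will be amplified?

Scanning the template, ACGTGTCTCATTAACTTT occurs at positions 42–59; this primer anneals to the bottom strand there with its 3' end pointing downstream.
Reverse complement of the reverse primer: AGTACATTGACAATCA. This occurs on the top strand at positions 129–144.
The product runs from position 42 to position 144, so its length is 144 − 42 + 1 = 103 bp.

103 bp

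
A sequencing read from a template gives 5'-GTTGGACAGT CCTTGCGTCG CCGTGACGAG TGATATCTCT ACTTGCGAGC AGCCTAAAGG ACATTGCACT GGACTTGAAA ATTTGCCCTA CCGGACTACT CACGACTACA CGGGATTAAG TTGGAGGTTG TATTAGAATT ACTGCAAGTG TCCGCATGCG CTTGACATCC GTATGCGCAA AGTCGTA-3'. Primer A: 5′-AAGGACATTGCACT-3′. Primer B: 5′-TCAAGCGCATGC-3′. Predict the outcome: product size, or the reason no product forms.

Primer A (AAGGACATTGCACT) matches the top strand at positions 57–70; it acts as a forward primer.
Primer B's reverse complement is GCATGCGCTTGA, matching the top strand at positions 154–165; it acts as a reverse primer.
The 3' ends face each other across positions 57–165, giving a 109 bp product.

Yes — a 109 bp product.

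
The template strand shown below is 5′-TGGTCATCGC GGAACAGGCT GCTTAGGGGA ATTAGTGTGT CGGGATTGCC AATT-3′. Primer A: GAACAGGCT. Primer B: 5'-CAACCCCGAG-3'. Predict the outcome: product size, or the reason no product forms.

Primer B (CAACCCCGAG) does not match the top strand, and its reverse complement CTCGGGGTTG does not match either.
With no annealing site for primer B, no amplification occurs.

No product — primer B has no binding site in the template.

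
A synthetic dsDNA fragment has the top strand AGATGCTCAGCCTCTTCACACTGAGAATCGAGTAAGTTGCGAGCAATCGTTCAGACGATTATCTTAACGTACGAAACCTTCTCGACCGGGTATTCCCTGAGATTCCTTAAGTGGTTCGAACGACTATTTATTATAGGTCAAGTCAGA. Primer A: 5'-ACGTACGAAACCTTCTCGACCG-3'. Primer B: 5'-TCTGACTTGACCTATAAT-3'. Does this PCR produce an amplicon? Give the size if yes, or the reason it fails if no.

Primer A (ACGTACGAAACCTTCTCGACCG) matches the top strand at positions 67–88; it acts as a forward primer.
Primer B's reverse complement is ATTATAGGTCAAGTCAGA, matching the top strand at positions 130–147; it acts as a reverse primer.
The 3' ends face each other across positions 67–147, giving an 81 bp product.

Yes — an 81 bp product.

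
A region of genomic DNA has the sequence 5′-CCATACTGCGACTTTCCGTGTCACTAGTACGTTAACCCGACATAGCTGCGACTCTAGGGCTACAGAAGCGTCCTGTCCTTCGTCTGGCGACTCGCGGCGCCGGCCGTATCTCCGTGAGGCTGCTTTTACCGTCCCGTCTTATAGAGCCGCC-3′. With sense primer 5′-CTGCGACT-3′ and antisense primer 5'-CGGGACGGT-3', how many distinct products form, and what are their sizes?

The forward primer CTGCGACT matches the top strand at positions 6–13, 46–53.
The reverse primer's reverse complement is ACCGTCCCG, matching at positions 128–136.
Each forward site pairs with the reverse site to give a product ending at position 136: sizes 131, 91 bp.

Two products: 131 bp, 91 bp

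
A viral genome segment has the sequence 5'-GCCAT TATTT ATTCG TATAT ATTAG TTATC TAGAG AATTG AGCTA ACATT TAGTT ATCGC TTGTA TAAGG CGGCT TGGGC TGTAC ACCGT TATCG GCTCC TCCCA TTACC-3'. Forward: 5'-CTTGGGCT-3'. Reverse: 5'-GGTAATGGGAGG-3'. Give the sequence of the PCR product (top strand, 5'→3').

Scanning the template, CTTGGGCT occurs at positions 74–81; this primer anneals to the bottom strand there with its 3' end pointing downstream.
The reverse primer's reverse complement is CCTCCCATTACC, which matches the template at positions 99–110.
The product is the template from position 74 through 110 (37 bp).

5'-CTTGGGCTGTACACCGTTATCGGCTCCTCCCATTACC-3'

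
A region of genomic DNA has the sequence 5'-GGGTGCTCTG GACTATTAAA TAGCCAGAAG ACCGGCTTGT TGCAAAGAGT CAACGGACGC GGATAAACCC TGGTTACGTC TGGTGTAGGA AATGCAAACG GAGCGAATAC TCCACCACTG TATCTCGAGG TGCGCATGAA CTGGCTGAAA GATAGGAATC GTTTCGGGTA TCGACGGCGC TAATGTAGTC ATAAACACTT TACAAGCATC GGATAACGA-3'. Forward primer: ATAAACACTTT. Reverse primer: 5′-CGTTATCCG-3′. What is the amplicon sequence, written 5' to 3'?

The forward primer matches the template at positions 191–201.
Reverse complement of the reverse primer: CGGATAACG. This occurs on the top strand at positions 210–218.
The product is the template from position 191 through 218 (28 bp).

5'-ATAAACACTTTACAAGCATCGGATAACG-3'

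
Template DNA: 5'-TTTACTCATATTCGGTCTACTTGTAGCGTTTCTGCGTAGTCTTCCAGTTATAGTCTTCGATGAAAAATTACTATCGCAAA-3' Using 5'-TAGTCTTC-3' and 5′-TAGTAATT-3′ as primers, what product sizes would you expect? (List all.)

37 bp, 23 bp

The forward primer TAGTCTTC matches the top strand at positions 37–44, 51–58.
The reverse primer's reverse complement is AATTACTA, matching at positions 66–73.
Each forward site pairs with the reverse site to give a product ending at position 73: sizes 37, 23 bp.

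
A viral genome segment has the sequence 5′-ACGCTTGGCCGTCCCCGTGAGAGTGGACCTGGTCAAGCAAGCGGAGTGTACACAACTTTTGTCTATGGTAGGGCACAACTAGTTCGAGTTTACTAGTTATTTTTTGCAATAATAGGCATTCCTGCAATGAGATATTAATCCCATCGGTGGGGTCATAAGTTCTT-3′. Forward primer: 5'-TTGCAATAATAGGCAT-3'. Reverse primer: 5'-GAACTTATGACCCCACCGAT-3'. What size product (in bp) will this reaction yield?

59 bp

Scanning the template, TTGCAATAATAGGCAT occurs at positions 104–119; this primer anneals to the bottom strand there with its 3' end pointing downstream.
Taking the reverse complement of GAACTTATGACCCCACCGAT gives ATCGGTGGGGTCATAAGTTC, found at positions 143–162 on the template; the primer anneals here to the top strand with its 3' end pointing upstream.
Amplicon spans positions 104–162: 59 bp.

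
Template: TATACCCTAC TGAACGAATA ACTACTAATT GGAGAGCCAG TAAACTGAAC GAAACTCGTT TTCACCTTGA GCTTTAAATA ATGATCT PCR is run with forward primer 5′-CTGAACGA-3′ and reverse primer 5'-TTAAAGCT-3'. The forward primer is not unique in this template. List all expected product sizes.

The forward primer CTGAACGA matches the top strand at positions 10–17, 45–52.
The reverse primer's reverse complement is AGCTTTAA, matching at positions 70–77.
Each forward site pairs with the reverse site to give a product ending at position 77: sizes 68, 33 bp.

68 bp, 33 bp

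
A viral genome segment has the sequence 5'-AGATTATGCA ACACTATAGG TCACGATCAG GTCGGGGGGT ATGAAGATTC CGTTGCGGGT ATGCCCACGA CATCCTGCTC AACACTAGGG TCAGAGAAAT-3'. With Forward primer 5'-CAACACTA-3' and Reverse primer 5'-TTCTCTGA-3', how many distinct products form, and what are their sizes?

Two products: 90 bp, 19 bp

The forward primer CAACACTA matches the top strand at positions 9–16, 80–87.
The reverse primer's reverse complement is TCAGAGAA, matching at positions 91–98.
Each forward site pairs with the reverse site to give a product ending at position 98: sizes 90, 19 bp.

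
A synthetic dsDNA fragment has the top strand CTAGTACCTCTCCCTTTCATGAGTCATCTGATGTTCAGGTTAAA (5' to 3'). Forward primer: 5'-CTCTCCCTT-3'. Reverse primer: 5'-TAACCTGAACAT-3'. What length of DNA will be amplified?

35 bp

Forward primer CTCTCCCTT is found on the top strand at positions 8–16.
Reverse complement of the reverse primer: ATGTTCAGGTTA. This occurs on the top strand at positions 31–42.
Product length = (reverse-primer end) − (forward-primer start) + 1 = 42 − 8 + 1 = 35 bp.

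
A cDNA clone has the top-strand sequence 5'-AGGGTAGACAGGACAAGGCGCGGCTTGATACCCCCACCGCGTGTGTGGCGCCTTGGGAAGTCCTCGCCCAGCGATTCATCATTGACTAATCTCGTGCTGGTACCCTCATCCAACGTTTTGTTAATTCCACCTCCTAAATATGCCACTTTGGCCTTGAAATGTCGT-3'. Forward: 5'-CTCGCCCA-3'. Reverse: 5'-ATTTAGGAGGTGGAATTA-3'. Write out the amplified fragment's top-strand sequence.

5'-CTCGCCCAGCGATTCATCATTGACTAATCTCGTGCTGGTACCCTCATCCAACGTTTTGTTAATTCCACCTCCTAAAT-3'

The forward primer matches the template at positions 63–70.
The reverse primer's reverse complement is TAATTCCACCTCCTAAAT, which matches the template at positions 122–139.
The product is the template from position 63 through 139 (77 bp).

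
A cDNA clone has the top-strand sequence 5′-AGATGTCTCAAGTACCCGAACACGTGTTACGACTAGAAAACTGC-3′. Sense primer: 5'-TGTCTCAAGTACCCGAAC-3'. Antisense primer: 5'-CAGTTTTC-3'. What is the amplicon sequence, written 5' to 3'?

Scanning the template, TGTCTCAAGTACCCGAAC occurs at positions 4–21; this primer anneals to the bottom strand there with its 3' end pointing downstream.
Taking the reverse complement of CAGTTTTC gives GAAAACTG, found at positions 36–43 on the template; the primer anneals here to the top strand with its 3' end pointing upstream.
The product is the template from position 4 through 43 (40 bp).

5'-TGTCTCAAGTACCCGAACACGTGTTACGACTAGAAAACTG-3'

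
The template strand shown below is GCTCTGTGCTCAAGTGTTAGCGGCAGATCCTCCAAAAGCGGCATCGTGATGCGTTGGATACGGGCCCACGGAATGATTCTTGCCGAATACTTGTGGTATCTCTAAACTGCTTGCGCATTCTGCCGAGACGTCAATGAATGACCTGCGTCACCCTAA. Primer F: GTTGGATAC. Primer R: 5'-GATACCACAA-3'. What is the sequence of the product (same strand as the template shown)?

5'-GTTGGATACGGGCCCACGGAATGATTCTTGCCGAATACTTGTGGTATC-3'

The forward primer matches the template at positions 53–61.
The reverse primer's reverse complement is TTGTGGTATC, which matches the template at positions 91–100.
The product is the template from position 53 through 100 (48 bp).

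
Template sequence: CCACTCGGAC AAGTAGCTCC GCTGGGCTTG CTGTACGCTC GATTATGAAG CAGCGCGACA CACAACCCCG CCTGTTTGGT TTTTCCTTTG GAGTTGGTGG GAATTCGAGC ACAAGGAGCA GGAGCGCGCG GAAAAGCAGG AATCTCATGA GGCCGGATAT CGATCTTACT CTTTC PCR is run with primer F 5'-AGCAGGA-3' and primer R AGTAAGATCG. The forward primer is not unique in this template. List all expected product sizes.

54 bp, 36 bp

The forward primer AGCAGGA matches the top strand at positions 117–123, 135–141.
The reverse primer's reverse complement is CGATCTTACT, matching at positions 161–170.
Each forward site pairs with the reverse site to give a product ending at position 170: sizes 54, 36 bp.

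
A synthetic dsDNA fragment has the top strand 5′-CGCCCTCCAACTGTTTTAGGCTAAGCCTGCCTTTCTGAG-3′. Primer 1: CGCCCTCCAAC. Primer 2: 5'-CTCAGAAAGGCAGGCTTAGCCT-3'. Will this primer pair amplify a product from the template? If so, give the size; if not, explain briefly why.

Yes — a 39 bp product.

Primer 1 (CGCCCTCCAAC) matches the top strand at positions 1–11; it acts as a forward primer.
Primer 2's reverse complement is AGGCTAAGCCTGCCTTTCTGAG, matching the top strand at positions 18–39; it acts as a reverse primer.
The 3' ends face each other across positions 1–39, giving a 39 bp product.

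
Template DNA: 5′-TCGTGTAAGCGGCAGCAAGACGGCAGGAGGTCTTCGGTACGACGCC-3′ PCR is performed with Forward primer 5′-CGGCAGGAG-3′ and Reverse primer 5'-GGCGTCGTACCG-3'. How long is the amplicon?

26 bp

Forward primer CGGCAGGAG is found on the top strand at positions 21–29.
Reverse complement of the reverse primer: CGGTACGACGCC. This occurs on the top strand at positions 35–46.
Amplicon spans positions 21–46: 26 bp.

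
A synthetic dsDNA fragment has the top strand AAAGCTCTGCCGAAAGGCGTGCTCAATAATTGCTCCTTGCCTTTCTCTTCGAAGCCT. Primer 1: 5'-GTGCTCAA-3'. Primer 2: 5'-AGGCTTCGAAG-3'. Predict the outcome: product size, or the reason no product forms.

Primer 1 (GTGCTCAA) matches the top strand at positions 19–26; it acts as a forward primer.
Primer 2's reverse complement is CTTCGAAGCCT, matching the top strand at positions 47–57; it acts as a reverse primer.
The 3' ends face each other across positions 19–57, giving a 39 bp product.

Yes — a 39 bp product.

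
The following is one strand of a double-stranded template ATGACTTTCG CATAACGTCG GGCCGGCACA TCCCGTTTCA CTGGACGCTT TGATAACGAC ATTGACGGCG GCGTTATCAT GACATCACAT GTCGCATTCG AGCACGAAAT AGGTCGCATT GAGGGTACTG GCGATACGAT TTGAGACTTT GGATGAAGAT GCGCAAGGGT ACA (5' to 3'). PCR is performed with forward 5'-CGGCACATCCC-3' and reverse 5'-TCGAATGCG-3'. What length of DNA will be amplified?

Forward primer CGGCACATCCC is found on the top strand at positions 24–34.
The reverse primer's reverse complement is CGCATTCGA, which matches the template at positions 93–101.
Product length = (reverse-primer end) − (forward-primer start) + 1 = 101 − 24 + 1 = 78 bp.

78 bp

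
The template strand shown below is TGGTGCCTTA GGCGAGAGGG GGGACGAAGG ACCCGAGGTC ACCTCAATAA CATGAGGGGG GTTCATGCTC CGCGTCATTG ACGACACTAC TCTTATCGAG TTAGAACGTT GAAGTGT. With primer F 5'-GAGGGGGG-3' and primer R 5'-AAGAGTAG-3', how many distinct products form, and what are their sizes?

The forward primer GAGGGGGG matches the top strand at positions 16–23, 54–61.
The reverse primer's reverse complement is CTACTCTT, matching at positions 87–94.
Each forward site pairs with the reverse site to give a product ending at position 94: sizes 79, 41 bp.

Two products: 79 bp, 41 bp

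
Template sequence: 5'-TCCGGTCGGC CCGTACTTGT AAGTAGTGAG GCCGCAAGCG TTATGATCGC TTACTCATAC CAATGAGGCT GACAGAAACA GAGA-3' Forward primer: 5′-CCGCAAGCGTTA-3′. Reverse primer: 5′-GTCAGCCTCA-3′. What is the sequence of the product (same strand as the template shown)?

Forward primer CCGCAAGCGTTA is found on the top strand at positions 32–43.
Taking the reverse complement of GTCAGCCTCA gives TGAGGCTGAC, found at positions 64–73 on the template; the primer anneals here to the top strand with its 3' end pointing upstream.
The product is the template from position 32 through 73 (42 bp).

5'-CCGCAAGCGTTATGATCGCTTACTCATACCAATGAGGCTGAC-3'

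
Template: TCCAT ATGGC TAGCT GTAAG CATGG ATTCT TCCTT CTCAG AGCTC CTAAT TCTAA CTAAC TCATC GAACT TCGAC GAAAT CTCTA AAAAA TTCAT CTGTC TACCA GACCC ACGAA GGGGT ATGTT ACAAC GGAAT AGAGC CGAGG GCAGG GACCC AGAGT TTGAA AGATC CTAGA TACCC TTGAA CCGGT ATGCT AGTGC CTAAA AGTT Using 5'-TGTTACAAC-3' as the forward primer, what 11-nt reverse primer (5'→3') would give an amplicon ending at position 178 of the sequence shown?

5'-GTATCTAGGAT-3'

The forward primer binds at positions 122–130; the product's 3' end on the top strand is position 178.
The reverse primer anneals to the top strand over positions 168–178, i.e. to ATCCTAGATAC.
Its sequence written 5'→3' is the reverse complement: GTATCTAGGAT.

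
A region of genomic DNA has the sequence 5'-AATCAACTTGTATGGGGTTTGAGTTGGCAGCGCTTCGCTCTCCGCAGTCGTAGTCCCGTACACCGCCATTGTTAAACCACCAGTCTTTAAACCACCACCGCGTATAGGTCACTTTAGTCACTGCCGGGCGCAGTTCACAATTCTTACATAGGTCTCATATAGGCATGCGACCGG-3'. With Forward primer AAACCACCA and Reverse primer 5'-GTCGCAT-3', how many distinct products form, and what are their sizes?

The forward primer AAACCACCA matches the top strand at positions 74–82, 89–97.
The reverse primer's reverse complement is ATGCGAC, matching at positions 165–171.
Each forward site pairs with the reverse site to give a product ending at position 171: sizes 98, 83 bp.

Two products: 98 bp, 83 bp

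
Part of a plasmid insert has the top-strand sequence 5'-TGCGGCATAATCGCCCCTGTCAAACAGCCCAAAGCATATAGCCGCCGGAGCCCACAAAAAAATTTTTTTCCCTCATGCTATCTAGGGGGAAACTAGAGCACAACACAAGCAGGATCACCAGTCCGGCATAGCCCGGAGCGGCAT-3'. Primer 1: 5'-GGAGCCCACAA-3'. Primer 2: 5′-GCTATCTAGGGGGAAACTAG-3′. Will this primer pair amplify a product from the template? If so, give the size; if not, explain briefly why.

No product — both primers anneal to the same strand and extend in the same direction.

Primer 1 (GGAGCCCACAA) matches the top strand at positions 47–57 (3' end points downstream).
Primer 2 (GCTATCTAGGGGGAAACTAG) also matches the top strand directly, at positions 77–96 — its reverse complement CTAGTTTCCCCCTAGATAGC is not present.
Both primers anneal to the bottom strand with 3' ends pointing the same way, so neither can prime synthesis back toward the other.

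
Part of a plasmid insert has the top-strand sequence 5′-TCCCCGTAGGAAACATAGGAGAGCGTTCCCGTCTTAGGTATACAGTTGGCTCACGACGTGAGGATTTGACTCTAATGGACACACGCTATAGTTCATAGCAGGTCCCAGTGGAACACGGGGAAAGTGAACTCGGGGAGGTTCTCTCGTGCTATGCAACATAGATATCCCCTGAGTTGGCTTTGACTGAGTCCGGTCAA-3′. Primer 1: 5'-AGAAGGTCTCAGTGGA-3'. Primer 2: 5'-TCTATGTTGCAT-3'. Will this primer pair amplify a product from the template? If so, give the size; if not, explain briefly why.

Primer 1 (AGAAGGTCTCAGTGGA) does not match the top strand, and its reverse complement TCCACTGAGACCTTCT does not match either.
With no annealing site for primer 1, no amplification occurs.

No product — primer 1 has no binding site in the template.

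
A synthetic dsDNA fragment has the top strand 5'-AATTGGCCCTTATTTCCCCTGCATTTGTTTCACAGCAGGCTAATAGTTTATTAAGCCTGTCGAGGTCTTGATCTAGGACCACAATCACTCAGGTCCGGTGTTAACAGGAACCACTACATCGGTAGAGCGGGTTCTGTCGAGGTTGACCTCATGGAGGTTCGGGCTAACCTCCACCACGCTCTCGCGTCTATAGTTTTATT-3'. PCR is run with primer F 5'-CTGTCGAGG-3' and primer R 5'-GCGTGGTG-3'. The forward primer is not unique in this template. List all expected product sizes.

The forward primer CTGTCGAGG matches the top strand at positions 57–65, 134–142.
The reverse primer's reverse complement is CACCACGC, matching at positions 172–179.
Each forward site pairs with the reverse site to give a product ending at position 179: sizes 123, 46 bp.

123 bp, 46 bp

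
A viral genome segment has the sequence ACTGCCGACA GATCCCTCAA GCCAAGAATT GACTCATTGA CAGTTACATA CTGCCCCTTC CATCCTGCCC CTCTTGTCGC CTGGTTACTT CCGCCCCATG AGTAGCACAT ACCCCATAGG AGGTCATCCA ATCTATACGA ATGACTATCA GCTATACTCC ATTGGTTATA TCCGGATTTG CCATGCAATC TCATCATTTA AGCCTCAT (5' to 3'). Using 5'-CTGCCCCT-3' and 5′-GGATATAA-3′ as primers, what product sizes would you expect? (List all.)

123 bp, 109 bp

The forward primer CTGCCCCT matches the top strand at positions 51–58, 65–72.
The reverse primer's reverse complement is TTATATCC, matching at positions 166–173.
Each forward site pairs with the reverse site to give a product ending at position 173: sizes 123, 109 bp.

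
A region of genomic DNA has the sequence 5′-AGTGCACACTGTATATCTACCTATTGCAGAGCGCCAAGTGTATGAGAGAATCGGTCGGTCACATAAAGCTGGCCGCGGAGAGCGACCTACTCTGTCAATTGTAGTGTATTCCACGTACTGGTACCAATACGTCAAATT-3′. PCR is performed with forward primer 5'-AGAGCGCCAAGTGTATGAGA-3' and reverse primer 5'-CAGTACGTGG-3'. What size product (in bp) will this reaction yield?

93 bp

Forward primer AGAGCGCCAAGTGTATGAGA is found on the top strand at positions 28–47.
Taking the reverse complement of CAGTACGTGG gives CCACGTACTG, found at positions 111–120 on the template; the primer anneals here to the top strand with its 3' end pointing upstream.
Product length = (reverse-primer end) − (forward-primer start) + 1 = 120 − 28 + 1 = 93 bp.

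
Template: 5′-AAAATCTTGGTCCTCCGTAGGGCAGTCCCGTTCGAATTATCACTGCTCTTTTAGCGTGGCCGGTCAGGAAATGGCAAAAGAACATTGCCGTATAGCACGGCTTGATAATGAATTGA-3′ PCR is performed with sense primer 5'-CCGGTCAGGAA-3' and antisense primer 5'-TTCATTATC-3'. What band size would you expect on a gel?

Scanning the template, CCGGTCAGGAA occurs at positions 60–70; this primer anneals to the bottom strand there with its 3' end pointing downstream.
Taking the reverse complement of TTCATTATC gives GATAATGAA, found at positions 104–112 on the template; the primer anneals here to the top strand with its 3' end pointing upstream.
The product runs from position 60 to position 112, so its length is 112 − 60 + 1 = 53 bp.

53 bp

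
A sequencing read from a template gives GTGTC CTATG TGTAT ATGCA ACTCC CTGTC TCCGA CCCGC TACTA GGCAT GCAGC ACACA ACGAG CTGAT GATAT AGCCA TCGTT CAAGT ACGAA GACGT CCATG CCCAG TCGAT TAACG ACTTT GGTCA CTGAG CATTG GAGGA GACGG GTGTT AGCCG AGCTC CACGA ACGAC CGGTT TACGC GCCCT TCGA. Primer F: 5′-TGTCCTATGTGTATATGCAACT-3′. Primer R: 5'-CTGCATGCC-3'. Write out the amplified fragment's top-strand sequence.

Forward primer TGTCCTATGTGTATATGCAACT is found on the top strand at positions 2–23.
The reverse primer's reverse complement is GGCATGCAG, which matches the template at positions 46–54.
The product is the template from position 2 through 54 (53 bp).

5'-TGTCCTATGTGTATATGCAACTCCCTGTCTCCGACCCGCTACTAGGCATGCAG-3'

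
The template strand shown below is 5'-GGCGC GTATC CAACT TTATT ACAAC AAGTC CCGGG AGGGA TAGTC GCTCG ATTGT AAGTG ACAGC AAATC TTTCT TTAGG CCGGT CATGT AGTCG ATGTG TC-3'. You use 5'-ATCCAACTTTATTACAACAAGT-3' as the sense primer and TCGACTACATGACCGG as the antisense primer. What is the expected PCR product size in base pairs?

The forward primer matches the template at positions 8–29.
Reverse complement of the reverse primer: CCGGTCATGTAGTCGA. This occurs on the top strand at positions 81–96.
The product runs from position 8 to position 96, so its length is 96 − 8 + 1 = 89 bp.

89 bp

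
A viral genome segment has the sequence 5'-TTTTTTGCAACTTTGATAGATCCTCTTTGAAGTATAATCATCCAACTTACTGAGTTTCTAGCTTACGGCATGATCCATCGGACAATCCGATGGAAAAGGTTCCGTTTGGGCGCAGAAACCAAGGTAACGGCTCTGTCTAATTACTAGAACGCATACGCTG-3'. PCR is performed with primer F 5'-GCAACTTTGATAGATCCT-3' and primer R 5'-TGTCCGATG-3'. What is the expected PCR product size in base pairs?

78 bp

The forward primer matches the template at positions 7–24.
The reverse primer's reverse complement is CATCGGACA, which matches the template at positions 76–84.
The product runs from position 7 to position 84, so its length is 84 − 7 + 1 = 78 bp.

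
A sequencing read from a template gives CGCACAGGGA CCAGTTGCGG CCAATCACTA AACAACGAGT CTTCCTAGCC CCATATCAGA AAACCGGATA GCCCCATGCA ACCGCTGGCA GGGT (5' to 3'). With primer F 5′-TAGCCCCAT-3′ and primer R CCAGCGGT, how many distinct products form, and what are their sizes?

The forward primer TAGCCCCAT matches the top strand at positions 46–54, 69–77.
The reverse primer's reverse complement is ACCGCTGG, matching at positions 81–88.
Each forward site pairs with the reverse site to give a product ending at position 88: sizes 43, 20 bp.

Two products: 43 bp, 20 bp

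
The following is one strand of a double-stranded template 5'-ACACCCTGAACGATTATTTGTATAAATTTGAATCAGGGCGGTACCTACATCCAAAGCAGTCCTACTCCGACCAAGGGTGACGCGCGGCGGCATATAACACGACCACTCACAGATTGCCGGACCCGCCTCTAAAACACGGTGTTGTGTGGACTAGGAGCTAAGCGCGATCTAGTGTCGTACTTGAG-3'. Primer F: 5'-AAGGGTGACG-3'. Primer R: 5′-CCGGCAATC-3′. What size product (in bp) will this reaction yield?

The forward primer matches the template at positions 73–82.
Reverse complement of the reverse primer: GATTGCCGG. This occurs on the top strand at positions 112–120.
Amplicon spans positions 73–120: 48 bp.

48 bp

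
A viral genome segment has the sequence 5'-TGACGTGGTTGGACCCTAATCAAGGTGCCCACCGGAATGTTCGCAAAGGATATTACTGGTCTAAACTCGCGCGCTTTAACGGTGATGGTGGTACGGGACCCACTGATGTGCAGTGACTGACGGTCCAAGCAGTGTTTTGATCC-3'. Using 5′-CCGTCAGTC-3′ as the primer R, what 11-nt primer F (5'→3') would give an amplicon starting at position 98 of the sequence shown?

The reverse primer's reverse complement GACTGACGG matches the template at positions 115–123; the product starts at position 98.
The forward primer is identical to the top strand over positions 98–108: ACCCACTGATG.

5'-ACCCACTGATG-3'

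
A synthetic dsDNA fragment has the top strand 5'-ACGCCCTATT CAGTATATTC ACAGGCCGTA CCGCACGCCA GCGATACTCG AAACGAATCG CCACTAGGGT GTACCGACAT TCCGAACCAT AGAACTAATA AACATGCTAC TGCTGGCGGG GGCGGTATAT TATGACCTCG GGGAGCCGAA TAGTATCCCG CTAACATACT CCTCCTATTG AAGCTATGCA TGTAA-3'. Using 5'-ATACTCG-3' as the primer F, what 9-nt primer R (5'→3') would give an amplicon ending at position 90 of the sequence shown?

5'-ATGGTTCGG-3'

The forward primer binds at positions 44–50; the product's 3' end on the top strand is position 90.
The reverse primer anneals to the top strand over positions 82–90, i.e. to CCGAACCAT.
Its sequence written 5'→3' is the reverse complement: ATGGTTCGG.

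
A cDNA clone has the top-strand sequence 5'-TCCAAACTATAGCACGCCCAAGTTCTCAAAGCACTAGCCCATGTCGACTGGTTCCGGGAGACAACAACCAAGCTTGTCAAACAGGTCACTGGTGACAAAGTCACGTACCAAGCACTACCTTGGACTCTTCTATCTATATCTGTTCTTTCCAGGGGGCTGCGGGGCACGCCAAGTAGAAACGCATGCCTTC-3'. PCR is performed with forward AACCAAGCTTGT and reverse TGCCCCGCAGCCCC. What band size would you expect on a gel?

The forward primer matches the template at positions 66–77.
Reverse complement of the reverse primer: GGGGCTGCGGGGCA. This occurs on the top strand at positions 153–166.
Product length = (reverse-primer end) − (forward-primer start) + 1 = 166 − 66 + 1 = 101 bp.

101 bp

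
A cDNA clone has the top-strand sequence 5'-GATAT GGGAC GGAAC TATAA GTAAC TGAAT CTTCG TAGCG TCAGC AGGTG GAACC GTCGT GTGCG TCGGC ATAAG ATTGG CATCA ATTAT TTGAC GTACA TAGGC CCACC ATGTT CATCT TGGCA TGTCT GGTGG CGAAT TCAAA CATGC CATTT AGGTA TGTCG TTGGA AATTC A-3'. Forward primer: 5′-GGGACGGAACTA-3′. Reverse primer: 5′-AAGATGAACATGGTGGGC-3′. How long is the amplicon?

116 bp

The forward primer matches the template at positions 6–17.
The reverse primer's reverse complement is GCCCACCATGTTCATCTT, which matches the template at positions 104–121.
Amplicon spans positions 6–121: 116 bp.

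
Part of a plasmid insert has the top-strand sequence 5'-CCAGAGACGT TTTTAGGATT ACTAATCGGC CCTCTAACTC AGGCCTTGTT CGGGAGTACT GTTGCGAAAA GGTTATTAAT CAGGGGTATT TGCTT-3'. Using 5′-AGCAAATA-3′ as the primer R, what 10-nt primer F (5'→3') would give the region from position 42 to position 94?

The reverse primer's reverse complement TATTTGCT matches the template at positions 87–94; the product starts at position 42.
The forward primer is identical to the top strand over positions 42–51: GGCCTTGTTC.

5'-GGCCTTGTTC-3'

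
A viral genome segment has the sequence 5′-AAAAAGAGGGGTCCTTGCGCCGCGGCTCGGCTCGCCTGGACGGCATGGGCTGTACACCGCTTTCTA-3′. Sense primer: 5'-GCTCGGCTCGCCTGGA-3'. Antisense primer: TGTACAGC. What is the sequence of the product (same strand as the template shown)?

5'-GCTCGGCTCGCCTGGACGGCATGGGCTGTACA-3'

Scanning the template, GCTCGGCTCGCCTGGA occurs at positions 25–40; this primer anneals to the bottom strand there with its 3' end pointing downstream.
Reverse complement of the reverse primer: GCTGTACA. This occurs on the top strand at positions 49–56.
The product is the template from position 25 through 56 (32 bp).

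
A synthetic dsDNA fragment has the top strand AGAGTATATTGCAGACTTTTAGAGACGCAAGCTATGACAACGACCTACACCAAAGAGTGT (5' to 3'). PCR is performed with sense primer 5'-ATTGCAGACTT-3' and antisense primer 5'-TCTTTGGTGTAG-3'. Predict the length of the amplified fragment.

Forward primer ATTGCAGACTT is found on the top strand at positions 8–18.
Reverse complement of the reverse primer: CTACACCAAAGA. This occurs on the top strand at positions 45–56.
Product length = (reverse-primer end) − (forward-primer start) + 1 = 56 − 8 + 1 = 49 bp.

49 bp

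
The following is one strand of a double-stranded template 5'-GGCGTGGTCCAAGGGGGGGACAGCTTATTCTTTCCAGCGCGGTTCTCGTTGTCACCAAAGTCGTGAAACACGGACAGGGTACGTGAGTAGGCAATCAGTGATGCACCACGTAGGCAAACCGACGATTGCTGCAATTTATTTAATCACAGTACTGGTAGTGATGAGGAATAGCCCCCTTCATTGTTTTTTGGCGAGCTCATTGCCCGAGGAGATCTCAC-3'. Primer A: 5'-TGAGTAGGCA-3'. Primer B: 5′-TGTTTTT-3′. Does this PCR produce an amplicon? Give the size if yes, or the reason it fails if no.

No product — both primers anneal to the same strand and extend in the same direction.

Primer A (TGAGTAGGCA) matches the top strand at positions 84–93 (3' end points downstream).
Primer B (TGTTTTT) also matches the top strand directly, at positions 182–188 — its reverse complement AAAAACA is not present.
Both primers anneal to the bottom strand with 3' ends pointing the same way, so neither can prime synthesis back toward the other.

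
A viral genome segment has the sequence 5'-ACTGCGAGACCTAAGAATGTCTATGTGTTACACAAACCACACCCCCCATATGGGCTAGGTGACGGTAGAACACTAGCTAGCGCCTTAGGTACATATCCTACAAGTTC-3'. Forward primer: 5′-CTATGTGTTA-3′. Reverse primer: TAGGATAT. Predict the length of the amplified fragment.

Scanning the template, CTATGTGTTA occurs at positions 21–30; this primer anneals to the bottom strand there with its 3' end pointing downstream.
The reverse primer's reverse complement is ATATCCTA, which matches the template at positions 93–100.
Product length = (reverse-primer end) − (forward-primer start) + 1 = 100 − 21 + 1 = 80 bp.

80 bp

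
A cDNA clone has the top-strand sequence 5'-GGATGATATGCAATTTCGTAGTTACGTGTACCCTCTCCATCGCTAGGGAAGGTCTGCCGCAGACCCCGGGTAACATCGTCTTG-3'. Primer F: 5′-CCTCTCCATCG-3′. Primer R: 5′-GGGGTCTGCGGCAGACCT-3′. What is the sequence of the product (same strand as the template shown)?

5'-CCTCTCCATCGCTAGGGAAGGTCTGCCGCAGACCCC-3'

Scanning the template, CCTCTCCATCG occurs at positions 32–42; this primer anneals to the bottom strand there with its 3' end pointing downstream.
The reverse primer's reverse complement is AGGTCTGCCGCAGACCCC, which matches the template at positions 50–67.
The product is the template from position 32 through 67 (36 bp).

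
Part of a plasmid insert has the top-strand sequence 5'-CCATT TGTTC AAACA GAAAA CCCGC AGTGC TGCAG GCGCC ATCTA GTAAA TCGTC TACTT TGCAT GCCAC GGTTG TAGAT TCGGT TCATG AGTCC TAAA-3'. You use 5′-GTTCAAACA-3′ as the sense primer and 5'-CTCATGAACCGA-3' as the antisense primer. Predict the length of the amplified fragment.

86 bp

Forward primer GTTCAAACA is found on the top strand at positions 7–15.
Reverse complement of the reverse primer: TCGGTTCATGAG. This occurs on the top strand at positions 81–92.
Product length = (reverse-primer end) − (forward-primer start) + 1 = 92 − 7 + 1 = 86 bp.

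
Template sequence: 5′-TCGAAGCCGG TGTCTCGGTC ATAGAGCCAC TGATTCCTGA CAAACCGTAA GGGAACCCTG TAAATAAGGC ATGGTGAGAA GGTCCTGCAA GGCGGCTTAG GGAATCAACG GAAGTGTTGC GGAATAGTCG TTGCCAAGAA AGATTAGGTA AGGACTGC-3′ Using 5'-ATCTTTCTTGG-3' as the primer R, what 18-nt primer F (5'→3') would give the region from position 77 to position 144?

The reverse primer's reverse complement CCAAGAAAGAT matches the template at positions 134–144; the product starts at position 77.
The forward primer is identical to the top strand over positions 77–94: AGAAGGTCCTGCAAGGCG.

5'-AGAAGGTCCTGCAAGGCG-3'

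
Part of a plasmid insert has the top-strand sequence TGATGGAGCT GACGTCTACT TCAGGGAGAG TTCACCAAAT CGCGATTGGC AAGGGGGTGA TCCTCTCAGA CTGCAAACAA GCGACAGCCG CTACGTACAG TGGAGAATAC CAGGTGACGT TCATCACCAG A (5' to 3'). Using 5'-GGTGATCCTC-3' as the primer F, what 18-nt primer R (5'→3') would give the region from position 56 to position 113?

5'-CTGGTATTCTCCACTGTA-3'

The product's 3' end on the top strand is position 113.
The reverse primer anneals to the top strand over positions 96–113, i.e. to TACAGTGGAGAATACCAG.
Its sequence written 5'→3' is the reverse complement: CTGGTATTCTCCACTGTA.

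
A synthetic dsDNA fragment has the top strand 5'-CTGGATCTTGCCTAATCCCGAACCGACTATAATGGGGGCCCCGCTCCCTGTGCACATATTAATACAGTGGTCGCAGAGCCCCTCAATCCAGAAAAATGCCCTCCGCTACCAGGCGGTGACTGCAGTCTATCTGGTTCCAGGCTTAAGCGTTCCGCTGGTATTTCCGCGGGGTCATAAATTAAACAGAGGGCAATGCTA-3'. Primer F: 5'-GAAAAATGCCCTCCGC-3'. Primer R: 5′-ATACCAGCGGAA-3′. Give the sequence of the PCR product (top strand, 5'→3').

The forward primer matches the template at positions 91–106.
The reverse primer's reverse complement is TTCCGCTGGTAT, which matches the template at positions 150–161.
The product is the template from position 91 through 161 (71 bp).

5'-GAAAAATGCCCTCCGCTACCAGGCGGTGACTGCAGTCTATCTGGTTCCAGGCTTAAGCGTTCCGCTGGTAT-3'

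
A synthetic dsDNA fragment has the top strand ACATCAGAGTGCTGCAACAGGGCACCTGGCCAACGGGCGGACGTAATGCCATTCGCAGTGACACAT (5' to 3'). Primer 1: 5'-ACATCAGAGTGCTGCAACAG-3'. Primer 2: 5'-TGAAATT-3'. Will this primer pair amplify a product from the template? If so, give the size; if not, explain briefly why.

Primer 2 (TGAAATT) does not match the top strand, and its reverse complement AATTTCA does not match either.
With no annealing site for primer 2, no amplification occurs.

No product — primer 2 has no binding site in the template.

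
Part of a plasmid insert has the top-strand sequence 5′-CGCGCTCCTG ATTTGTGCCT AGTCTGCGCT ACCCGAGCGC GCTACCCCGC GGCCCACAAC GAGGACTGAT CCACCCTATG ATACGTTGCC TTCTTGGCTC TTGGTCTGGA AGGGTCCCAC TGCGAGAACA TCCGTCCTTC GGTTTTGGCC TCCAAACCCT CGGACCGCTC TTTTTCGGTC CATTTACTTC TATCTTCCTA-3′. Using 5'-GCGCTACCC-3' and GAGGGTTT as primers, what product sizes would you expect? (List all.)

136 bp, 123 bp

The forward primer GCGCTACCC matches the top strand at positions 26–34, 39–47.
The reverse primer's reverse complement is AAACCCTC, matching at positions 154–161.
Each forward site pairs with the reverse site to give a product ending at position 161: sizes 136, 123 bp.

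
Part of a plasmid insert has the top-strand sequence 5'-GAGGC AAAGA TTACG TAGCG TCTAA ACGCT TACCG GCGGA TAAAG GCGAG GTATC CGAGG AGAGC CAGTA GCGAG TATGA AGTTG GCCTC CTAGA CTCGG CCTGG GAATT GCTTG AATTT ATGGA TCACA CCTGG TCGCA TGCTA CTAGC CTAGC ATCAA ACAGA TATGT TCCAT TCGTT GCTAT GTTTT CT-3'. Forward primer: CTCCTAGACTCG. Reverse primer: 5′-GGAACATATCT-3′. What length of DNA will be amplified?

Forward primer CTCCTAGACTCG is found on the top strand at positions 88–99.
Taking the reverse complement of GGAACATATCT gives AGATATGTTCC, found at positions 163–173 on the template; the primer anneals here to the top strand with its 3' end pointing upstream.
The product runs from position 88 to position 173, so its length is 173 − 88 + 1 = 86 bp.

86 bp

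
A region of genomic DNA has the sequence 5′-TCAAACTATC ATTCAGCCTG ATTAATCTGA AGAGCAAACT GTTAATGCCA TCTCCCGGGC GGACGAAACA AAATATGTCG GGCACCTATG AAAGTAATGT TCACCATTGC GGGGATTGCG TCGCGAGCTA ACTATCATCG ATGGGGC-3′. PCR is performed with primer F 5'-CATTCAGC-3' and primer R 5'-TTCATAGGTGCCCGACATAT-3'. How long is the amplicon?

The forward primer matches the template at positions 10–17.
Reverse complement of the reverse primer: ATATGTCGGGCACCTATGAA. This occurs on the top strand at positions 73–92.
Product length = (reverse-primer end) − (forward-primer start) + 1 = 92 − 10 + 1 = 83 bp.

83 bp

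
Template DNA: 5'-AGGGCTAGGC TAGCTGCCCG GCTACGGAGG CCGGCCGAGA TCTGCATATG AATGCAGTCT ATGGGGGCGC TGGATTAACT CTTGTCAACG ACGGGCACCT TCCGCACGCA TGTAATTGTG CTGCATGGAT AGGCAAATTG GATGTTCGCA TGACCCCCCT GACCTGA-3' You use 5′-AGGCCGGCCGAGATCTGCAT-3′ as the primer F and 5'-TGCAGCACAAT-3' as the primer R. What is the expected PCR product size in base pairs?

Scanning the template, AGGCCGGCCGAGATCTGCAT occurs at positions 28–47; this primer anneals to the bottom strand there with its 3' end pointing downstream.
Reverse complement of the reverse primer: ATTGTGCTGCA. This occurs on the top strand at positions 115–125.
Amplicon spans positions 28–125: 98 bp.

98 bp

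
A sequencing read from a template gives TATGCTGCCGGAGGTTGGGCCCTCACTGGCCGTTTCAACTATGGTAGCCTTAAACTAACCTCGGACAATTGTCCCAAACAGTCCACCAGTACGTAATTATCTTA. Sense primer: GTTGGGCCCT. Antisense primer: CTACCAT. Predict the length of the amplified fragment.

34 bp

Forward primer GTTGGGCCCT is found on the top strand at positions 14–23.
Taking the reverse complement of CTACCAT gives ATGGTAG, found at positions 41–47 on the template; the primer anneals here to the top strand with its 3' end pointing upstream.
The product runs from position 14 to position 47, so its length is 47 − 14 + 1 = 34 bp.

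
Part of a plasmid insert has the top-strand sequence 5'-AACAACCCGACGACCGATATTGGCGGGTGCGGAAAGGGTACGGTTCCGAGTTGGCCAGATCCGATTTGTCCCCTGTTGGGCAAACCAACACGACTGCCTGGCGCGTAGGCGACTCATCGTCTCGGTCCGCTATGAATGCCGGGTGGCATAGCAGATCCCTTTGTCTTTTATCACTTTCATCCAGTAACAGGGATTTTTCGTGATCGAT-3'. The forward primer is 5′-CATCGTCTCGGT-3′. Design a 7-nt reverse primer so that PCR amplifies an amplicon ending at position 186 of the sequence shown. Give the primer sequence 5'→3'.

5'-TACTGGA-3'

The forward primer binds at positions 115–126; the product's 3' end on the top strand is position 186.
The reverse primer anneals to the top strand over positions 180–186, i.e. to TCCAGTA.
Its sequence written 5'→3' is the reverse complement: TACTGGA.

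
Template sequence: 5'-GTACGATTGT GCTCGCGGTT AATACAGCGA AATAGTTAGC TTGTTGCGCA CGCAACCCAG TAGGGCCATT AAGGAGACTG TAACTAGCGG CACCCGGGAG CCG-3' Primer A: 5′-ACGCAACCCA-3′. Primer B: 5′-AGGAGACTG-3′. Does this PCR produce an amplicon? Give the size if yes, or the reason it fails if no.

Primer A (ACGCAACCCA) matches the top strand at positions 50–59 (3' end points downstream).
Primer B (AGGAGACTG) also matches the top strand directly, at positions 72–80 — its reverse complement CAGTCTCCT is not present.
Both primers anneal to the bottom strand with 3' ends pointing the same way, so neither can prime synthesis back toward the other.

No product — both primers anneal to the same strand and extend in the same direction.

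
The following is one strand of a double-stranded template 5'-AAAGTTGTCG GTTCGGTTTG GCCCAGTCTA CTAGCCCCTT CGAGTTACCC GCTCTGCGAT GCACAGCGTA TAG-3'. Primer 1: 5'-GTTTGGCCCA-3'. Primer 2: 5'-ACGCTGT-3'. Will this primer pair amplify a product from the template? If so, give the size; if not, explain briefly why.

Yes — a 54 bp product.

Primer 1 (GTTTGGCCCA) matches the top strand at positions 16–25; it acts as a forward primer.
Primer 2's reverse complement is ACAGCGT, matching the top strand at positions 63–69; it acts as a reverse primer.
The 3' ends face each other across positions 16–69, giving a 54 bp product.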